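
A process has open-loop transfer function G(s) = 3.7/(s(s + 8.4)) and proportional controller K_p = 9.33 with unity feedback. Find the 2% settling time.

The closed-loop denominator s² + 8.4s + 34.52 gives ω_n = √34.52 = 5.875 and ζ = 8.4/(2ω_n) = 0.7148.
2% settling time T_s ≈ 4/(ζω_n) = 4/4.2 = 0.952 s.

T_s ≈ 0.952 s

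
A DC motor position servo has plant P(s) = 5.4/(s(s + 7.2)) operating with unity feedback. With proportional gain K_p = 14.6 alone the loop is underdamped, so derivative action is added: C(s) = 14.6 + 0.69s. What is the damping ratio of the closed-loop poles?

Forward path: (14.6 + 0.69s)·5.4/(s(s+7.2)). The closed-loop characteristic equation is s² + (7.2 + 5.4·0.69)s + 5.4·14.6 = 0.
That is s² + 10.93s + 78.84 = 0, so ω_n = 8.879 rad/s and ζ = 10.93/(2·8.879) = 0.6153.

ζ = 0.615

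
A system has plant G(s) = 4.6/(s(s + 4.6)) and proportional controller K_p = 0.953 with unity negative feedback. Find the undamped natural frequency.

ω_n = 2.09 rad/s

1 + K_p·G(s) = 0 gives s² + 4.6s + 4.384 = 0.
Matching s² + 2ζω_n s + ω_n²: ω_n = √4.384 = 2.094 rad/s and 2ζω_n = 4.6, so ζ = 4.6/(2·2.094) = 1.1.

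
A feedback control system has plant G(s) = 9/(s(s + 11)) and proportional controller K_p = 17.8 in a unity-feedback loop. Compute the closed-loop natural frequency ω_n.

ω_n = 12.7 rad/s

With unity feedback the closed-loop characteristic equation is s² + 11s + 17.8·9 = s² + 11s + 160.2 = 0.
So ω_n² = 160.2 ⇒ ω_n = 12.66 rad/s, and ζ = 11/(2ω_n) = 0.435.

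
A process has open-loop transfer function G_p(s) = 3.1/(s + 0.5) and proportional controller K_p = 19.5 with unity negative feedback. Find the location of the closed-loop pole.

Closed-loop transfer function: T(s) = K_p·G_p(s)/(1 + K_p·G_p(s)) = 60.45/(s + 0.5 + 60.45) = 60.45/(s + 60.95).
The closed-loop pole is at s = −60.95.

s = -60.95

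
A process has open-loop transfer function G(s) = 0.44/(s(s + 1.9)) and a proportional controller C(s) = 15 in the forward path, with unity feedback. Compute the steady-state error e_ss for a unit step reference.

The open loop C(s)G(s) has a pole at the origin (type 1), so the static position error constant is infinite and e_ss = 1/(1+∞) = 0.

0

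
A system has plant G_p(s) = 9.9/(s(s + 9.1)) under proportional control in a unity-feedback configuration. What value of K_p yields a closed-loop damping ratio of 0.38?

K_p = 14.5

Closed-loop characteristic equation: s² + 9.1s + K_p·9.9 = 0.
So ω_n = √(9.9K_p) and 2ζω_n = 9.1, giving ζ = 9.1/(2√(9.9K_p)).
Setting ζ = 0.38: √(9.9K_p) = 9.1/(2·0.38) = 11.97, so K_p = 143.4/9.9 = 14.5.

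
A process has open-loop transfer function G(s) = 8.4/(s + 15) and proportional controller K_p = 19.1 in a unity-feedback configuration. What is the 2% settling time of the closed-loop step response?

Closed-loop transfer function: T(s) = K_p·G(s)/(1 + K_p·G(s)) = 160.4/(s + 15 + 160.4) = 160.4/(s + 175.4).
Time constant τ = 1/175.4 = 0.0057 s, so the 2% settling time is about 4τ = 0.0228 s.

T_s ≈ 0.0228 s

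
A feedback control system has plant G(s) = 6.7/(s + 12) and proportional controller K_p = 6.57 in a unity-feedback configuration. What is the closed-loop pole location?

s = -56.02

Closed-loop transfer function: T(s) = K_p·G(s)/(1 + K_p·G(s)) = 44.02/(s + 12 + 44.02) = 44.02/(s + 56.02).
The closed-loop pole is at s = −56.02.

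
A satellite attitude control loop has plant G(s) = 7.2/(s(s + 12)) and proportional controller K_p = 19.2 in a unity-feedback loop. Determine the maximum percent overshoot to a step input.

15.5%

The closed-loop denominator s² + 12s + 138.2 gives ω_n = √138.2 = 11.76 and ζ = 12/(2ω_n) = 0.5103.
%OS = 100·exp(−πζ/√(1−ζ²)) = 100·exp(−π·0.5103/√0.7396) = 15.5%.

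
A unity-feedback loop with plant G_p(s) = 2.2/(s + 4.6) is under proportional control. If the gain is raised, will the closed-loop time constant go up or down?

Closed-loop pole is at s = −(4.6+K_p·2.2); larger K_p moves it further left, so τ = 1/(4.6+K_p·2.2) decreases.

decrease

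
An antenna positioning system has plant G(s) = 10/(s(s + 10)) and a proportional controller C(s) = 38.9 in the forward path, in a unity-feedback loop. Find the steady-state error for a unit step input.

The open loop C(s)G(s) has a pole at the origin (type 1), so the static position error constant is infinite and e_ss = 1/(1+∞) = 0.

0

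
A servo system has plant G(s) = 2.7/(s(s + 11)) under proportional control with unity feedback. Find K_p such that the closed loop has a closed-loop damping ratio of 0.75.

K_p = 19.9

Closed-loop characteristic equation: s² + 11s + K_p·2.7 = 0.
So ω_n = √(2.7K_p) and 2ζω_n = 11, giving ζ = 11/(2√(2.7K_p)).
Setting ζ = 0.75: √(2.7K_p) = 11/(2·0.75) = 7.333, so K_p = 53.78/2.7 = 19.9.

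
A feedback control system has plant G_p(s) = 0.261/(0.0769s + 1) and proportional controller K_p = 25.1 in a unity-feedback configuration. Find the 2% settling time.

T_s ≈ 0.0407 s

Closed loop: T(s) = K_p·G_p/(1+K_p·G_p) = 6.551/(0.0769s + 1 + 6.551), with pole at s = −(1 + 6.551)/0.0769 = −98.19.
τ = 1/98.19 = 0.01018 s, so 2% settling time ≈ 4τ = 0.0407 s.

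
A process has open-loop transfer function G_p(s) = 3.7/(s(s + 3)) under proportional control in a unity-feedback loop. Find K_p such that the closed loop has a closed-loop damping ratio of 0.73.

K_p = 1.14

Closed-loop characteristic equation: s² + 3s + K_p·3.7 = 0.
So ω_n = √(3.7K_p) and 2ζω_n = 3, giving ζ = 3/(2√(3.7K_p)).
Setting ζ = 0.73: √(3.7K_p) = 3/(2·0.73) = 2.055, so K_p = 4.222/3.7 = 1.14.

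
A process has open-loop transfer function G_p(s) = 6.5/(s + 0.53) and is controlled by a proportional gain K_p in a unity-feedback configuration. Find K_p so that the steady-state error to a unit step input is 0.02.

K_p = 4

The loop is type 0, so e_ss(step) = 1/(1 + K_pos) with K_pos = K_p·G_p(0).
G_p(0) = 12.26. Require 1/(1 + K_p·12.26) = 0.02, so 1 + 12.26·K_p = 50.
K_p = (50 − 1)/12.26 = 4.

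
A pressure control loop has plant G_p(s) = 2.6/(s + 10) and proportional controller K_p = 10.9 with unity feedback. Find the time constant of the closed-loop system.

Closed-loop transfer function: T(s) = K_p·G_p(s)/(1 + K_p·G_p(s)) = 28.34/(s + 10 + 28.34) = 28.34/(s + 38.34).
Time constant τ = 1/38.34 = 0.0261 s.

τ = 0.0261 s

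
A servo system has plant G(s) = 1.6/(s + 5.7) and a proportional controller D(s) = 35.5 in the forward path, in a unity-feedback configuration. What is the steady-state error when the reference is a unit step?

The loop is type 0. Static position error constant K_pos = D(0)·G(0) = 35.5·0.2807 = 9.965.
Steady-state error to a unit step: e_ss = 1/(1+K_pos) = 1/10.96 = 0.0912.

0.0912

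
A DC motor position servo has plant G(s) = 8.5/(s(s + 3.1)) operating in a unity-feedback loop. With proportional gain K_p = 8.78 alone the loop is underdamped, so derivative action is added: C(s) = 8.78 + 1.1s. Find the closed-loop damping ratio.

ζ = 0.721

Forward path: (8.78 + 1.1s)·8.5/(s(s+3.1)). The closed-loop characteristic equation is s² + (3.1 + 8.5·1.1)s + 8.5·8.78 = 0.
That is s² + 12.45s + 74.63 = 0, so ω_n = 8.639 rad/s and ζ = 12.45/(2·8.639) = 0.7206.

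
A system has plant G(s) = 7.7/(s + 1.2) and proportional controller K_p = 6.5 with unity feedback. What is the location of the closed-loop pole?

s = -51.25

Closed-loop transfer function: T(s) = K_p·G(s)/(1 + K_p·G(s)) = 50.05/(s + 1.2 + 50.05) = 50.05/(s + 51.25).
The closed-loop pole is at s = −51.25.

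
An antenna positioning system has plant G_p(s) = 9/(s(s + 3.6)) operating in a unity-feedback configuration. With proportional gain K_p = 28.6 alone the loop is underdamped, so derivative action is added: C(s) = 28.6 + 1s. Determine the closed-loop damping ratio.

Forward path: (28.6 + 1s)·9/(s(s+3.6)). The closed-loop characteristic equation is s² + (3.6 + 9·1)s + 9·28.6 = 0.
That is s² + 12.6s + 257.4 = 0, so ω_n = 16.04 rad/s and ζ = 12.6/(2·16.04) = 0.3927.

ζ = 0.393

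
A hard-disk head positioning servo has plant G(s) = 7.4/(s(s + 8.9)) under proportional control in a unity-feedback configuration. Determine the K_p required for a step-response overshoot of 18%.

K_p = 11.7

From %OS = 100·exp(−πζ/√(1−ζ²)) = 18%, ζ = −ln(0.18)/√(π²+ln²(0.18)) = 0.4791.
Characteristic equation s² + 8.9s + 7.4K_p = 0 gives ζ = 8.9/(2√(7.4K_p)).
Setting ζ = 0.4791: √(7.4K_p) = 8.9/(2·0.4791) = 9.288, so K_p = 86.27/7.4 = 11.7.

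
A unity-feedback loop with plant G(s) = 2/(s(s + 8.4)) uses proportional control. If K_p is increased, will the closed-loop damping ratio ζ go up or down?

ζ = 8.4/(2√(2K_p)); increasing K_p raises the denominator, so ζ falls.

decrease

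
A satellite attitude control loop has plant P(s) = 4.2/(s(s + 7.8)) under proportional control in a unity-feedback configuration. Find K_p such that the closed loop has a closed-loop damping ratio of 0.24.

K_p = 62.9

Closed-loop characteristic equation: s² + 7.8s + K_p·4.2 = 0.
So ω_n = √(4.2K_p) and 2ζω_n = 7.8, giving ζ = 7.8/(2√(4.2K_p)).
Setting ζ = 0.24: √(4.2K_p) = 7.8/(2·0.24) = 16.25, so K_p = 264.1/4.2 = 62.9.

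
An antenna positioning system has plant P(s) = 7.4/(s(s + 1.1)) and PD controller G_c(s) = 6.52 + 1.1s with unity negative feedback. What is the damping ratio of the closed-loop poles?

ζ = 0.665

Forward path: (6.52 + 1.1s)·7.4/(s(s+1.1)). The closed-loop characteristic equation is s² + (1.1 + 7.4·1.1)s + 7.4·6.52 = 0.
That is s² + 9.24s + 48.25 = 0, so ω_n = 6.946 rad/s and ζ = 9.24/(2·6.946) = 0.6651.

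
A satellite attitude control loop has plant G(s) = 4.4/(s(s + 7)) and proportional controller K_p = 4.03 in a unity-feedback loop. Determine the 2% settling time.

From 1 + K_pG(s) = 0: s² + 7s + 17.73 = 0 ⇒ ω_n = 4.211, ζ = 0.8312.
2% settling time T_s ≈ 4/(ζω_n) = 4/3.5 = 1.14 s.

T_s ≈ 1.14 s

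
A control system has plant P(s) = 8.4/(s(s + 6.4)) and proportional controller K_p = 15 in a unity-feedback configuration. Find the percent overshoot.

39.3%

Closed-loop characteristic equation: s² + 6.4s + 126 = 0, so ω_n = 11.22 rad/s and ζ = 6.4/(2·11.22) = 0.2851.
%OS = 100·exp(−πζ/√(1−ζ²)) = 100·exp(−π·0.2851/√0.9187) = 39.3%.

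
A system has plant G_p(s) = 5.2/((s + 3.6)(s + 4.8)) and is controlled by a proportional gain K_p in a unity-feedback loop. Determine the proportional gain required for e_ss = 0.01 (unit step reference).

For a type-0 loop with proportional control, e_ss = 1/(1 + K_p·G_p(0)).
G_p(0) = 0.3009. Require 1/(1 + K_p·0.3009) = 0.01, so 1 + 0.3009·K_p = 100.
K_p = (100 − 1)/0.3009 = 329.

K_p = 329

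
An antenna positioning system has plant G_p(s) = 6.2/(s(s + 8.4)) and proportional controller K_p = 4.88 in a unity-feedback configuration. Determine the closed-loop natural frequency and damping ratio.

With unity feedback the closed-loop characteristic equation is s² + 8.4s + 4.88·6.2 = s² + 8.4s + 30.26 = 0.
Matching s² + 2ζω_n s + ω_n²: ω_n = √30.26 = 5.501 rad/s and 2ζω_n = 8.4, so ζ = 8.4/(2·5.501) = 0.764.

ω_n = 5.5 rad/s, ζ = 0.764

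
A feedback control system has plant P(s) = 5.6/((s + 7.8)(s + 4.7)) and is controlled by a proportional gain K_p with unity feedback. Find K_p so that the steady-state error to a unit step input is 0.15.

K_p = 37.1

For a type-0 loop with proportional control, e_ss = 1/(1 + K_p·P(0)).
P(0) = 0.1528. Require 1/(1 + K_p·0.1528) = 0.15, so 1 + 0.1528·K_p = 6.667.
K_p = (6.667 − 1)/0.1528 = 37.1.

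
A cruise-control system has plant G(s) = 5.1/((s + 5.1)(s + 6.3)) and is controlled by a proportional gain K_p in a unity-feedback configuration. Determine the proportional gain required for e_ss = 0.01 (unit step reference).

K_p = 624

Steady-state error for a unit step on this type-0 loop is 1/(1 + K_p·G(0)).
G(0) = 0.1587. Require 1/(1 + K_p·0.1587) = 0.01, so 1 + 0.1587·K_p = 100.
K_p = (100 − 1)/0.1587 = 624.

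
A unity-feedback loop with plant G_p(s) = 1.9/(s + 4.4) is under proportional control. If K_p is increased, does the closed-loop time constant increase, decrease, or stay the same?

decrease

Closed-loop pole is at s = −(4.4+K_p·1.9); larger K_p moves it further left, so τ = 1/(4.4+K_p·1.9) decreases.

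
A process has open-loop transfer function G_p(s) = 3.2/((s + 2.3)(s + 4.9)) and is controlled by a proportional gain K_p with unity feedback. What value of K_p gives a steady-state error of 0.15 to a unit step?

K_p = 20

For a type-0 loop with proportional control, e_ss = 1/(1 + K_p·G_p(0)).
G_p(0) = 0.2839. Require 1/(1 + K_p·0.2839) = 0.15, so 1 + 0.2839·K_p = 6.667.
K_p = (6.667 − 1)/0.2839 = 20.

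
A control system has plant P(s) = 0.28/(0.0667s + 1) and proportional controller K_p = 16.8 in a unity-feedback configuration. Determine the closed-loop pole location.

s = -85.52

Closed loop: T(s) = K_p·P/(1+K_p·P) = 4.704/(0.0667s + 1 + 4.704), with pole at s = −(1 + 4.704)/0.0667 = −85.52.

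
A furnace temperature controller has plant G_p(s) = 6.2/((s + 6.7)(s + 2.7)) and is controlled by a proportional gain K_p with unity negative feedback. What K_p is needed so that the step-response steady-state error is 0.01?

The loop is type 0, so e_ss(step) = 1/(1 + K_pos) with K_pos = K_p·G_p(0).
G_p(0) = 0.3427. Require 1/(1 + K_p·0.3427) = 0.01, so 1 + 0.3427·K_p = 100.
K_p = (100 − 1)/0.3427 = 289.

K_p = 289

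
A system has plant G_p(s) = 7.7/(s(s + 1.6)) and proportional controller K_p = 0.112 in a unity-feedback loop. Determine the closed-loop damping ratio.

ζ = 0.861

With unity feedback the closed-loop characteristic equation is s² + 1.6s + 0.112·7.7 = s² + 1.6s + 0.8624 = 0.
So ω_n² = 0.8624 ⇒ ω_n = 0.9287 rad/s, and ζ = 1.6/(2ω_n) = 0.861.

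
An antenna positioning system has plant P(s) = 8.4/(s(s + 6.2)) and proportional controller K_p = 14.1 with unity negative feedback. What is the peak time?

The closed-loop denominator s² + 6.2s + 118.4 gives ω_n = √118.4 = 10.88 and ζ = 6.2/(2ω_n) = 0.2848.
Damped frequency ω_d = ω_n√(1−ζ²) = 10.43 rad/s, so peak time T_p = π/ω_d = 0.301 s.

T_p = 0.301 s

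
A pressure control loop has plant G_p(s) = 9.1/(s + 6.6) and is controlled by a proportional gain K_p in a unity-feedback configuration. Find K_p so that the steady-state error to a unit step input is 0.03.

K_p = 23.5

Steady-state error for a unit step on this type-0 loop is 1/(1 + K_p·G_p(0)).
G_p(0) = 1.379. Require 1/(1 + K_p·1.379) = 0.03, so 1 + 1.379·K_p = 33.33.
K_p = (33.33 − 1)/1.379 = 23.5.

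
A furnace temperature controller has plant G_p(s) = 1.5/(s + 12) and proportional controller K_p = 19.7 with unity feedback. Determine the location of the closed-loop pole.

Closed-loop transfer function: T(s) = K_p·G_p(s)/(1 + K_p·G_p(s)) = 29.55/(s + 12 + 29.55) = 29.55/(s + 41.55).
The closed-loop pole is at s = −41.55.

s = -41.55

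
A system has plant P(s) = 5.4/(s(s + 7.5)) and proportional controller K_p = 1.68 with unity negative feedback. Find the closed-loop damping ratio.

1 + K_p·P(s) = 0 gives s² + 7.5s + 9.072 = 0.
So ω_n² = 9.072 ⇒ ω_n = 3.012 rad/s, and ζ = 7.5/(2ω_n) = 1.25.

ζ = 1.25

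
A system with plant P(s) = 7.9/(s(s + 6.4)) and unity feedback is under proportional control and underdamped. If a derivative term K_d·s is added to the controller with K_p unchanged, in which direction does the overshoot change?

decrease

The derivative term adds K·K_d to the s-coefficient of the characteristic equation, raising 2ζω_n while ω_n is unchanged; ζ increases, so overshoot decreases.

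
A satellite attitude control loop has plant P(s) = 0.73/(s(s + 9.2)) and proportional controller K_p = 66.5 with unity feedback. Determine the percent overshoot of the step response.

The closed-loop denominator s² + 9.2s + 48.55 gives ω_n = √48.55 = 6.967 and ζ = 9.2/(2ω_n) = 0.6602.
%OS = 100·exp(−πζ/√(1−ζ²)) = 100·exp(−π·0.6602/√0.5641) = 6.32%.

6.32%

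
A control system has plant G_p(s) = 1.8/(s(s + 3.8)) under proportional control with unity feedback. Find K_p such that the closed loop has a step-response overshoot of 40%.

K_p = 25.6

From %OS = 100·exp(−πζ/√(1−ζ²)) = 40%, ζ = −ln(0.4)/√(π²+ln²(0.4)) = 0.28.
Characteristic equation s² + 3.8s + 1.8K_p = 0 gives ζ = 3.8/(2√(1.8K_p)).
Setting ζ = 0.28: √(1.8K_p) = 3.8/(2·0.28) = 6.786, so K_p = 46.05/1.8 = 25.6.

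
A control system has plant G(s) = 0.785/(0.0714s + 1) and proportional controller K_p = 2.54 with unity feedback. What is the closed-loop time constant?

τ = 0.0238 s

Closed loop: T(s) = K_p·G/(1+K_p·G) = 1.994/(0.0714s + 1 + 1.994), with pole at s = −(1 + 1.994)/0.0714 = −41.93.
Closed-loop time constant τ = 1/41.93 = 0.0238 s.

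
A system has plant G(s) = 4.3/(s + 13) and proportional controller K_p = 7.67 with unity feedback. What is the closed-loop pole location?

s = -45.98

Closed-loop transfer function: T(s) = K_p·G(s)/(1 + K_p·G(s)) = 32.98/(s + 13 + 32.98) = 32.98/(s + 45.98).
The closed-loop pole is at s = −45.98.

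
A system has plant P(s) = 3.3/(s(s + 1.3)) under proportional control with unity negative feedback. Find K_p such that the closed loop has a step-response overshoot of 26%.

From %OS = 100·exp(−πζ/√(1−ζ²)) = 26%, ζ = −ln(0.26)/√(π²+ln²(0.26)) = 0.3941.
Characteristic equation s² + 1.3s + 3.3K_p = 0 gives ζ = 1.3/(2√(3.3K_p)).
Setting ζ = 0.3941: √(3.3K_p) = 1.3/(2·0.3941) = 1.649, so K_p = 2.72/3.3 = 0.824.

K_p = 0.824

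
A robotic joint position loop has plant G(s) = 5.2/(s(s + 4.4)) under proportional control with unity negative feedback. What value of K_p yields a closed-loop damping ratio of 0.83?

K_p = 1.35

Closed-loop characteristic equation: s² + 4.4s + K_p·5.2 = 0.
So ω_n = √(5.2K_p) and 2ζω_n = 4.4, giving ζ = 4.4/(2√(5.2K_p)).
Setting ζ = 0.83: √(5.2K_p) = 4.4/(2·0.83) = 2.651, so K_p = 7.026/5.2 = 1.35.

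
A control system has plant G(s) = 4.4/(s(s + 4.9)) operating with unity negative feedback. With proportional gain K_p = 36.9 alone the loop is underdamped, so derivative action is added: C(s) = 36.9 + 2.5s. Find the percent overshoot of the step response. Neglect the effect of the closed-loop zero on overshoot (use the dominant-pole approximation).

8.14%

Forward path: (36.9 + 2.5s)·4.4/(s(s+4.9)). The closed-loop characteristic equation is s² + (4.9 + 4.4·2.5)s + 4.4·36.9 = 0.
That is s² + 15.9s + 162.4 = 0, so ω_n = 12.74 rad/s and ζ = 15.9/(2·12.74) = 0.6239.
%OS = 100·exp(−πζ/√(1−ζ²)) = 8.14%.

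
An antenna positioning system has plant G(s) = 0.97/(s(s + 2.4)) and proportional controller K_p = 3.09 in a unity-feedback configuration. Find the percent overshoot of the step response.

4.88%

The closed-loop denominator s² + 2.4s + 2.997 gives ω_n = √2.997 = 1.731 and ζ = 2.4/(2ω_n) = 0.6931.
%OS = 100·exp(−πζ/√(1−ζ²)) = 100·exp(−π·0.6931/√0.5196) = 4.88%.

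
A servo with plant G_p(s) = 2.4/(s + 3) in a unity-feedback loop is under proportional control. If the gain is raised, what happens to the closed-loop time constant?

decrease

The closed-loop bandwidth 3+K_p·2.4 grows with K_p, so τ shrinks.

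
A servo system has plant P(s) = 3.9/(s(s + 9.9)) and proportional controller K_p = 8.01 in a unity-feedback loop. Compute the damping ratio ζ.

ζ = 0.886

1 + K_p·P(s) = 0 gives s² + 9.9s + 31.24 = 0.
So ω_n² = 31.24 ⇒ ω_n = 5.589 rad/s, and ζ = 9.9/(2ω_n) = 0.886.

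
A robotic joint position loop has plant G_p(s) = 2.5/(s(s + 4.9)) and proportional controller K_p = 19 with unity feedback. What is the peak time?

From 1 + K_pG_p(s) = 0: s² + 4.9s + 47.5 = 0 ⇒ ω_n = 6.892, ζ = 0.3555.
Damped frequency ω_d = ω_n√(1−ζ²) = 6.442 rad/s, so peak time T_p = π/ω_d = 0.488 s.

T_p = 0.488 s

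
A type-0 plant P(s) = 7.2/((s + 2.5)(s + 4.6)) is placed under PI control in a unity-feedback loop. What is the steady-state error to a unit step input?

The PI controller's integrator makes the forward path type 1, so e_ss to a step is zero.

0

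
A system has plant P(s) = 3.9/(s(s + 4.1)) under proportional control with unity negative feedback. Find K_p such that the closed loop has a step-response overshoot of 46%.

From %OS = 100·exp(−πζ/√(1−ζ²)) = 46%, ζ = −ln(0.46)/√(π²+ln²(0.46)) = 0.24.
Characteristic equation s² + 4.1s + 3.9K_p = 0 gives ζ = 4.1/(2√(3.9K_p)).
Setting ζ = 0.24: √(3.9K_p) = 4.1/(2·0.24) = 8.543, so K_p = 72.99/3.9 = 18.7.

K_p = 18.7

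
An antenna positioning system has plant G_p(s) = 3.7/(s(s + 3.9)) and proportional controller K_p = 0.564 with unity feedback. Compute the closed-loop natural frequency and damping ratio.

ω_n = 1.44 rad/s, ζ = 1.35

1 + K_p·G_p(s) = 0 gives s² + 3.9s + 2.087 = 0.
So ω_n² = 2.087 ⇒ ω_n = 1.445 rad/s, and ζ = 3.9/(2ω_n) = 1.35.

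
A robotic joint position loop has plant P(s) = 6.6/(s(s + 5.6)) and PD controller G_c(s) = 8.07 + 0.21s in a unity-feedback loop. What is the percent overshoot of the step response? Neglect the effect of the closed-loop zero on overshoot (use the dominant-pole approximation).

18%

Forward path: (8.07 + 0.21s)·6.6/(s(s+5.6)). The closed-loop characteristic equation is s² + (5.6 + 6.6·0.21)s + 6.6·8.07 = 0.
That is s² + 6.986s + 53.26 = 0, so ω_n = 7.298 rad/s and ζ = 6.986/(2·7.298) = 0.4786.
%OS = 100·exp(−πζ/√(1−ζ²)) = 18%.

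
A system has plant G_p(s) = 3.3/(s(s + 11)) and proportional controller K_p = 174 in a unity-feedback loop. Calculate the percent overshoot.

From 1 + K_pG_p(s) = 0: s² + 11s + 574.2 = 0 ⇒ ω_n = 23.96, ζ = 0.2295.
%OS = 100·exp(−πζ/√(1−ζ²)) = 100·exp(−π·0.2295/√0.9473) = 47.7%.

47.7%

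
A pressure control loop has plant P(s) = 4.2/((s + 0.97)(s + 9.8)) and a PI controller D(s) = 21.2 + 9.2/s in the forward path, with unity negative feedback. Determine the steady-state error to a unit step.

0

The open loop D(s)P(s) has a pole at the origin (type 1), so the static position error constant is infinite and e_ss = 1/(1+∞) = 0.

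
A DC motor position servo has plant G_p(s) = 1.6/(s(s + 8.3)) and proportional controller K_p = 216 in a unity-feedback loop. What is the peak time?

T_p = 0.173 s

From 1 + K_pG_p(s) = 0: s² + 8.3s + 345.6 = 0 ⇒ ω_n = 18.59, ζ = 0.2232.
Damped frequency ω_d = ω_n√(1−ζ²) = 18.12 rad/s, so peak time T_p = π/ω_d = 0.173 s.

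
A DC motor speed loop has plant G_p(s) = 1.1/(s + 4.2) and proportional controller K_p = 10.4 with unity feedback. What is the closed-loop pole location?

Closed-loop transfer function: T(s) = K_p·G_p(s)/(1 + K_p·G_p(s)) = 11.44/(s + 4.2 + 11.44) = 11.44/(s + 15.64).
The closed-loop pole is at s = −15.64.

s = -15.64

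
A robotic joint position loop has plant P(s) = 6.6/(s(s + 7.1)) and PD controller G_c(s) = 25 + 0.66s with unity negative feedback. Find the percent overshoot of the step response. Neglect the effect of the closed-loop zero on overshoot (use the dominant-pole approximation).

20.9%

Forward path: (25 + 0.66s)·6.6/(s(s+7.1)). The closed-loop characteristic equation is s² + (7.1 + 6.6·0.66)s + 6.6·25 = 0.
That is s² + 11.46s + 165 = 0, so ω_n = 12.85 rad/s and ζ = 11.46/(2·12.85) = 0.4459.
%OS = 100·exp(−πζ/√(1−ζ²)) = 20.9%.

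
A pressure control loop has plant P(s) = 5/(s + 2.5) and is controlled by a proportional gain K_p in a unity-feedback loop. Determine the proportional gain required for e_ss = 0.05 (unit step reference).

K_p = 9.5

The loop is type 0, so e_ss(step) = 1/(1 + K_pos) with K_pos = K_p·P(0).
P(0) = 2. Require 1/(1 + K_p·2) = 0.05, so 1 + 2·K_p = 20.
K_p = (20 − 1)/2 = 9.5.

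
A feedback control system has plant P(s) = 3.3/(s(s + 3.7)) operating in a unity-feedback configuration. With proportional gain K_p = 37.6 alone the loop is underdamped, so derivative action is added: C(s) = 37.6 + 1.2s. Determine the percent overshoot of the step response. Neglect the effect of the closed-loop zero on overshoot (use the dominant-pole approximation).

Forward path: (37.6 + 1.2s)·3.3/(s(s+3.7)). The closed-loop characteristic equation is s² + (3.7 + 3.3·1.2)s + 3.3·37.6 = 0.
That is s² + 7.66s + 124.1 = 0, so ω_n = 11.14 rad/s and ζ = 7.66/(2·11.14) = 0.3438.
%OS = 100·exp(−πζ/√(1−ζ²)) = 31.7%.

31.7%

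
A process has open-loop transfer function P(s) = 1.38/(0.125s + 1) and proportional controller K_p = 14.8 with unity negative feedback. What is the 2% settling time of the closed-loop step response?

T_s ≈ 0.0233 s

Closed loop: T(s) = K_p·P/(1+K_p·P) = 20.42/(0.125s + 1 + 20.42), with pole at s = −(1 + 20.42)/0.125 = −171.4.
τ = 1/171.4 = 0.005835 s, so 2% settling time ≈ 4τ = 0.0233 s.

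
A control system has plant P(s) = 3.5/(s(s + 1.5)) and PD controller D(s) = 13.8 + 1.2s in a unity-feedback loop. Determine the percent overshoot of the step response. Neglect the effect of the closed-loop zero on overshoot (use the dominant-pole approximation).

24.4%

Forward path: (13.8 + 1.2s)·3.5/(s(s+1.5)). The closed-loop characteristic equation is s² + (1.5 + 3.5·1.2)s + 3.5·13.8 = 0.
That is s² + 5.7s + 48.3 = 0, so ω_n = 6.95 rad/s and ζ = 5.7/(2·6.95) = 0.4101.
%OS = 100·exp(−πζ/√(1−ζ²)) = 24.4%.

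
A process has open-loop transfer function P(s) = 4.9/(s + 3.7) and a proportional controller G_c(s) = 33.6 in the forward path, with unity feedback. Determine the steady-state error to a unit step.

0.022

The loop is type 0. Static position error constant K_pos = G_c(0)·P(0) = 33.6·1.324 = 44.5.
Steady-state error to a unit step: e_ss = 1/(1+K_pos) = 1/45.5 = 0.022.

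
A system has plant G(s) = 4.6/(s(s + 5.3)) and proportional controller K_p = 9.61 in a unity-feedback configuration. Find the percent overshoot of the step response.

From 1 + K_pG(s) = 0: s² + 5.3s + 44.21 = 0 ⇒ ω_n = 6.649, ζ = 0.3986.
%OS = 100·exp(−πζ/√(1−ζ²)) = 100·exp(−π·0.3986/√0.8411) = 25.5%.

25.5%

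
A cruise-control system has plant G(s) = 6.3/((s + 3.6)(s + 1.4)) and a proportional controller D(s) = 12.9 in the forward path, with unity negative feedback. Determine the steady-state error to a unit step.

The loop is type 0. Static position error constant K_pos = D(0)·G(0) = 12.9·1.25 = 16.12.
Steady-state error to a unit step: e_ss = 1/(1+K_pos) = 1/17.12 = 0.0584.

0.0584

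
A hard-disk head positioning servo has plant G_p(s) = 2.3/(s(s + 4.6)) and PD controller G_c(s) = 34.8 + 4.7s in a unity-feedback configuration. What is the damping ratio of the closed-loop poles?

Forward path: (34.8 + 4.7s)·2.3/(s(s+4.6)). The closed-loop characteristic equation is s² + (4.6 + 2.3·4.7)s + 2.3·34.8 = 0.
That is s² + 15.41s + 80.04 = 0, so ω_n = 8.947 rad/s and ζ = 15.41/(2·8.947) = 0.8612.

ζ = 0.861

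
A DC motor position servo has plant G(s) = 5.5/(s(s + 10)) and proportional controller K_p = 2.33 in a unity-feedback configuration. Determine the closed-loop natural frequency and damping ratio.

The closed-loop denominator is s(s+10) + 2.33·5.5 = s² + 10s + 12.82.
Matching s² + 2ζω_n s + ω_n²: ω_n = √12.82 = 3.58 rad/s and 2ζω_n = 10, so ζ = 10/(2·3.58) = 1.4.

ω_n = 3.58 rad/s, ζ = 1.4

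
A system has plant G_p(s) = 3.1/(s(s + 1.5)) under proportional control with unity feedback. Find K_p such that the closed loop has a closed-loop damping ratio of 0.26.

K_p = 2.68

Closed-loop characteristic equation: s² + 1.5s + K_p·3.1 = 0.
So ω_n = √(3.1K_p) and 2ζω_n = 1.5, giving ζ = 1.5/(2√(3.1K_p)).
Setting ζ = 0.26: √(3.1K_p) = 1.5/(2·0.26) = 2.885, so K_p = 8.321/3.1 = 2.68.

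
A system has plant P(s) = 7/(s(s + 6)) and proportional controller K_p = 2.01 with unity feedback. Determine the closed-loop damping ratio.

ζ = 0.8

The closed-loop denominator is s(s+6) + 2.01·7 = s² + 6s + 14.07.
So ω_n² = 14.07 ⇒ ω_n = 3.751 rad/s, and ζ = 6/(2ω_n) = 0.8.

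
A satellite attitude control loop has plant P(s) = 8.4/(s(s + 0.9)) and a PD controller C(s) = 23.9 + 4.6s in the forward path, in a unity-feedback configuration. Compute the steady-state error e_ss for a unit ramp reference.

The loop has one pole at the origin (type 1). Velocity error constant K_v = lim_{s→0} s·C(s)P(s) = 23.9·8.4/0.9 = 223.1.
Steady-state error to a unit ramp: e_ss = 1/K_v = 0.00448.

0.00448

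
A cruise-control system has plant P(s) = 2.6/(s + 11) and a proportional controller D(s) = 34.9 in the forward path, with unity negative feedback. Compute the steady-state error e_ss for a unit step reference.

0.108

The loop is type 0. Static position error constant K_pos = D(0)·P(0) = 34.9·0.2364 = 8.249.
Steady-state error to a unit step: e_ss = 1/(1+K_pos) = 1/9.249 = 0.108.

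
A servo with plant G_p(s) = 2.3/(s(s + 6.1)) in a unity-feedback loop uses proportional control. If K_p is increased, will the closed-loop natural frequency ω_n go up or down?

ω_n = √(2.3·K_p), which grows with K_p.

increase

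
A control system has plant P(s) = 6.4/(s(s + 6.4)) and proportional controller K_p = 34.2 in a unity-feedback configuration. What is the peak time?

From 1 + K_pP(s) = 0: s² + 6.4s + 218.9 = 0 ⇒ ω_n = 14.79, ζ = 0.2163.
Damped frequency ω_d = ω_n√(1−ζ²) = 14.44 rad/s, so peak time T_p = π/ω_d = 0.217 s.

T_p = 0.217 s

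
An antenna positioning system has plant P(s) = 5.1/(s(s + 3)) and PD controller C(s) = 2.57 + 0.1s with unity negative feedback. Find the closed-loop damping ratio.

ζ = 0.485

Forward path: (2.57 + 0.1s)·5.1/(s(s+3)). The closed-loop characteristic equation is s² + (3 + 5.1·0.1)s + 5.1·2.57 = 0.
That is s² + 3.51s + 13.11 = 0, so ω_n = 3.62 rad/s and ζ = 3.51/(2·3.62) = 0.4848.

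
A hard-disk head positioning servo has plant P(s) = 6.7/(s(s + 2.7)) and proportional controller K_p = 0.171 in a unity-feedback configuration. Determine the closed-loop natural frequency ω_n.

The closed-loop denominator is s(s+2.7) + 0.171·6.7 = s² + 2.7s + 1.146.
Matching s² + 2ζω_n s + ω_n²: ω_n = √1.146 = 1.07 rad/s and 2ζω_n = 2.7, so ζ = 2.7/(2·1.07) = 1.26.

ω_n = 1.07 rad/s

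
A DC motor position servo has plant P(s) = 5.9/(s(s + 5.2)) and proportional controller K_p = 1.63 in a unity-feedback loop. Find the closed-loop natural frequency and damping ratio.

1 + K_p·P(s) = 0 gives s² + 5.2s + 9.617 = 0.
Matching s² + 2ζω_n s + ω_n²: ω_n = √9.617 = 3.101 rad/s and 2ζω_n = 5.2, so ζ = 5.2/(2·3.101) = 0.838.

ω_n = 3.1 rad/s, ζ = 0.838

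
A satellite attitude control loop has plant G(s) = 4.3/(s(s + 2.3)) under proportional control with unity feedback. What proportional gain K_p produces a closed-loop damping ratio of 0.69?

Closed-loop characteristic equation: s² + 2.3s + K_p·4.3 = 0.
So ω_n = √(4.3K_p) and 2ζω_n = 2.3, giving ζ = 2.3/(2√(4.3K_p)).
Setting ζ = 0.69: √(4.3K_p) = 2.3/(2·0.69) = 1.667, so K_p = 2.778/4.3 = 0.646.

K_p = 0.646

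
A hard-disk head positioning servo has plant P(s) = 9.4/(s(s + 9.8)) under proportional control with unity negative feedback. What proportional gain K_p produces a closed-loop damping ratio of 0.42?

K_p = 14.5

Closed-loop characteristic equation: s² + 9.8s + K_p·9.4 = 0.
So ω_n = √(9.4K_p) and 2ζω_n = 9.8, giving ζ = 9.8/(2√(9.4K_p)).
Setting ζ = 0.42: √(9.4K_p) = 9.8/(2·0.42) = 11.67, so K_p = 136.1/9.4 = 14.5.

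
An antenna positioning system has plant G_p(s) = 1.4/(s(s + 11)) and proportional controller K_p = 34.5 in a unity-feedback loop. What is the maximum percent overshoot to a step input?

1.71%

From 1 + K_pG_p(s) = 0: s² + 11s + 48.3 = 0 ⇒ ω_n = 6.95, ζ = 0.7914.
%OS = 100·exp(−πζ/√(1−ζ²)) = 100·exp(−π·0.7914/√0.3737) = 1.71%.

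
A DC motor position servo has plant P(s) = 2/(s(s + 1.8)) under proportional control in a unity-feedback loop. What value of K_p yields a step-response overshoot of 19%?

K_p = 1.85

From %OS = 100·exp(−πζ/√(1−ζ²)) = 19%, ζ = −ln(0.19)/√(π²+ln²(0.19)) = 0.4673.
Characteristic equation s² + 1.8s + 2K_p = 0 gives ζ = 1.8/(2√(2K_p)).
Setting ζ = 0.4673: √(2K_p) = 1.8/(2·0.4673) = 1.926, so K_p = 3.709/2 = 1.85.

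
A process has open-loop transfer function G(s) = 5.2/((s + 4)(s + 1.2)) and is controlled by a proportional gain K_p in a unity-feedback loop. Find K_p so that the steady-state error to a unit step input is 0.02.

K_p = 45.2

For a type-0 loop with proportional control, e_ss = 1/(1 + K_p·G(0)).
G(0) = 1.083. Require 1/(1 + K_p·1.083) = 0.02, so 1 + 1.083·K_p = 50.
K_p = (50 − 1)/1.083 = 45.2.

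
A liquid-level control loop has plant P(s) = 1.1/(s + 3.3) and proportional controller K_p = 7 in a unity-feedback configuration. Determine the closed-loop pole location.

s = -11

Closed-loop transfer function: T(s) = K_p·P(s)/(1 + K_p·P(s)) = 7.7/(s + 3.3 + 7.7) = 7.7/(s + 11).
The closed-loop pole is at s = −11.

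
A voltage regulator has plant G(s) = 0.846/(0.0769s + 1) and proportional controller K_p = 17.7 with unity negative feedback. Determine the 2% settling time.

T_s ≈ 0.0193 s

Closed loop: T(s) = K_p·G/(1+K_p·G) = 14.97/(0.0769s + 1 + 14.97), with pole at s = −(1 + 14.97)/0.0769 = −207.7.
τ = 1/207.7 = 0.004814 s, so 2% settling time ≈ 4τ = 0.0193 s.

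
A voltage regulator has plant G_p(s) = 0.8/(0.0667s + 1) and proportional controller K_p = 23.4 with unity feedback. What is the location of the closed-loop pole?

s = -295.7

Closed loop: T(s) = K_p·G_p/(1+K_p·G_p) = 18.72/(0.0667s + 1 + 18.72), with pole at s = −(1 + 18.72)/0.0667 = −295.7.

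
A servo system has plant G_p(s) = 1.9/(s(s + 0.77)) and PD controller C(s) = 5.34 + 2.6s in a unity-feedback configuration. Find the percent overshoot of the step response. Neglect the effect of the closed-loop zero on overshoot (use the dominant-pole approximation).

Forward path: (5.34 + 2.6s)·1.9/(s(s+0.77)). The closed-loop characteristic equation is s² + (0.77 + 1.9·2.6)s + 1.9·5.34 = 0.
That is s² + 5.71s + 10.15 = 0, so ω_n = 3.185 rad/s and ζ = 5.71/(2·3.185) = 0.8963.
%OS = 100·exp(−πζ/√(1−ζ²)) = 0.175%.

0.175%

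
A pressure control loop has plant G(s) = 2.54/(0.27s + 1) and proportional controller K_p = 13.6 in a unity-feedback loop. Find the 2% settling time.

Closed loop: T(s) = K_p·G/(1+K_p·G) = 34.54/(0.27s + 1 + 34.54), with pole at s = −(1 + 34.54)/0.27 = −131.6.
τ = 1/131.6 = 0.007596 s, so 2% settling time ≈ 4τ = 0.0304 s.

T_s ≈ 0.0304 s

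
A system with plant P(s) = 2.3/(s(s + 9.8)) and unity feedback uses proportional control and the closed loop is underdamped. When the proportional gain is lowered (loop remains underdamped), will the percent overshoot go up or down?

decrease

ζ = 9.8/(2√(2.3K_p)) rises as K_p falls; higher damping means less overshoot.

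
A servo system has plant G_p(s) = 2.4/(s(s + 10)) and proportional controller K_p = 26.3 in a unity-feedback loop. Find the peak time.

T_p = 0.509 s

From 1 + K_pG_p(s) = 0: s² + 10s + 63.12 = 0 ⇒ ω_n = 7.945, ζ = 0.6293.
Damped frequency ω_d = ω_n√(1−ζ²) = 6.174 rad/s, so peak time T_p = π/ω_d = 0.509 s.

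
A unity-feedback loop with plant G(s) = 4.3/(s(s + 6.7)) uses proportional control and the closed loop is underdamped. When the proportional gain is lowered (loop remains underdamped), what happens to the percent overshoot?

ζ = 6.7/(2√(4.3K_p)) rises as K_p falls; higher damping means less overshoot.

decrease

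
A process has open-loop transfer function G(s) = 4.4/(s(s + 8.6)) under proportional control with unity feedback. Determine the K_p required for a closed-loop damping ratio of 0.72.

Closed-loop characteristic equation: s² + 8.6s + K_p·4.4 = 0.
So ω_n = √(4.4K_p) and 2ζω_n = 8.6, giving ζ = 8.6/(2√(4.4K_p)).
Setting ζ = 0.72: √(4.4K_p) = 8.6/(2·0.72) = 5.972, so K_p = 35.67/4.4 = 8.11.

K_p = 8.11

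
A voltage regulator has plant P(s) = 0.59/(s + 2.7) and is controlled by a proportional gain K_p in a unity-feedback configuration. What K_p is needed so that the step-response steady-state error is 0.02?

Steady-state error for a unit step on this type-0 loop is 1/(1 + K_p·P(0)).
P(0) = 0.2185. Require 1/(1 + K_p·0.2185) = 0.02, so 1 + 0.2185·K_p = 50.
K_p = (50 − 1)/0.2185 = 224.

K_p = 224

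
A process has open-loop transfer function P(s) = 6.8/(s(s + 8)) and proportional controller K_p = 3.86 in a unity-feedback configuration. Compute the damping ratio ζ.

The closed-loop denominator is s(s+8) + 3.86·6.8 = s² + 8s + 26.25.
Matching s² + 2ζω_n s + ω_n²: ω_n = √26.25 = 5.123 rad/s and 2ζω_n = 8, so ζ = 8/(2·5.123) = 0.781.

ζ = 0.781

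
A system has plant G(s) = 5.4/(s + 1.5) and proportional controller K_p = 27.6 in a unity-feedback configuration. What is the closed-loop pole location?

s = -150.5

Closed-loop transfer function: T(s) = K_p·G(s)/(1 + K_p·G(s)) = 149/(s + 1.5 + 149) = 149/(s + 150.5).
The closed-loop pole is at s = −150.5.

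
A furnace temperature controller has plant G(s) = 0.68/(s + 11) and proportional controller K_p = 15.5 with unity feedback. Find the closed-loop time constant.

τ = 0.0464 s

Closed-loop transfer function: T(s) = K_p·G(s)/(1 + K_p·G(s)) = 10.54/(s + 11 + 10.54) = 10.54/(s + 21.54).
Time constant τ = 1/21.54 = 0.0464 s.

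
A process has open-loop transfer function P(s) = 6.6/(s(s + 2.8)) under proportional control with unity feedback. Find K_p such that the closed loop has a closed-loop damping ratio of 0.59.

K_p = 0.853

Closed-loop characteristic equation: s² + 2.8s + K_p·6.6 = 0.
So ω_n = √(6.6K_p) and 2ζω_n = 2.8, giving ζ = 2.8/(2√(6.6K_p)).
Setting ζ = 0.59: √(6.6K_p) = 2.8/(2·0.59) = 2.373, so K_p = 5.631/6.6 = 0.853.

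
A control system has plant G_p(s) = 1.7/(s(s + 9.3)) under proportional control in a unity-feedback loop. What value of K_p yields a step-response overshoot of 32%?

K_p = 109

From %OS = 100·exp(−πζ/√(1−ζ²)) = 32%, ζ = −ln(0.32)/√(π²+ln²(0.32)) = 0.341.
Characteristic equation s² + 9.3s + 1.7K_p = 0 gives ζ = 9.3/(2√(1.7K_p)).
Setting ζ = 0.341: √(1.7K_p) = 9.3/(2·0.341) = 13.64, so K_p = 186/1.7 = 109.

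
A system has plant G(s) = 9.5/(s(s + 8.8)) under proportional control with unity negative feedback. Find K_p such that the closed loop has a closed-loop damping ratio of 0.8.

Closed-loop characteristic equation: s² + 8.8s + K_p·9.5 = 0.
So ω_n = √(9.5K_p) and 2ζω_n = 8.8, giving ζ = 8.8/(2√(9.5K_p)).
Setting ζ = 0.8: √(9.5K_p) = 8.8/(2·0.8) = 5.5, so K_p = 30.25/9.5 = 3.18.

K_p = 3.18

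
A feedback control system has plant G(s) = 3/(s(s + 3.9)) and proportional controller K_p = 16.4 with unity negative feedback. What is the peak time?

The closed-loop denominator s² + 3.9s + 49.2 gives ω_n = √49.2 = 7.014 and ζ = 3.9/(2ω_n) = 0.278.
Damped frequency ω_d = ω_n√(1−ζ²) = 6.738 rad/s, so peak time T_p = π/ω_d = 0.466 s.

T_p = 0.466 s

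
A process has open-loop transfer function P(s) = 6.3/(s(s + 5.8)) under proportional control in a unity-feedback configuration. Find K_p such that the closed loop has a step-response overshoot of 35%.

K_p = 13.3

From %OS = 100·exp(−πζ/√(1−ζ²)) = 35%, ζ = −ln(0.35)/√(π²+ln²(0.35)) = 0.3169.
Characteristic equation s² + 5.8s + 6.3K_p = 0 gives ζ = 5.8/(2√(6.3K_p)).
Setting ζ = 0.3169: √(6.3K_p) = 5.8/(2·0.3169) = 9.15, so K_p = 83.72/6.3 = 13.3.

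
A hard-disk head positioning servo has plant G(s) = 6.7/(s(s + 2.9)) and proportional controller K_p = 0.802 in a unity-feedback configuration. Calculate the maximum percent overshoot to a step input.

8.06%

The closed-loop denominator s² + 2.9s + 5.373 gives ω_n = √5.373 = 2.318 and ζ = 2.9/(2ω_n) = 0.6255.
%OS = 100·exp(−πζ/√(1−ζ²)) = 100·exp(−π·0.6255/√0.6087) = 8.06%.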